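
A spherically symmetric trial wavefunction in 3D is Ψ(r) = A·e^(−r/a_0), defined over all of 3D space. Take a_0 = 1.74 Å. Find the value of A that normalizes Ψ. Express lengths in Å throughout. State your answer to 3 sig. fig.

The normalization condition is ∫|Ψ|² 4πr² dr = 1 from 0 to ∞.
(Spherical symmetry: dV = 4πr² dr.)
Using ∫₀^∞ rⁿ e^(−αr) dr = n!/αⁿ⁺¹, the integral (without the A² prefactor) comes out to π·a_0^3.
Setting this equal to 1 gives A² = 1/(π·a_0^3).
With a_0 = 1.74: A² = 0.06042 and A = 0.2458.

A ≈ 0.246 Å^(-3/2)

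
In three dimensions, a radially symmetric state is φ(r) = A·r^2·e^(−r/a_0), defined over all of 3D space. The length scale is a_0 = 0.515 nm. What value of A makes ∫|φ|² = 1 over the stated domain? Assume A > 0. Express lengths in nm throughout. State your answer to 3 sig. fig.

A ≈ 1.21 nm^(-7/2)

Normalization requires ∫|φ|² 4πr² dr = 1, integrated from 0 to ∞.
The angular integral contributes 4π, leaving ∫₀^∞ r²|φ|² dr.
The integral (without the A² prefactor) comes out to 45·π·a_0^7/2.
Setting this equal to 1 gives A² = 1/(45·π·a_0^7/2).
Substituting a_0 = 0.515 gives A² = 1.472, so A = 1.213.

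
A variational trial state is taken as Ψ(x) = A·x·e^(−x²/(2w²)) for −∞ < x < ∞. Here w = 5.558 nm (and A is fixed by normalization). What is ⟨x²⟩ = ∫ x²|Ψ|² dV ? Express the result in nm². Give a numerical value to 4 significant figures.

⟨x²⟩ = ∫ x^2 |Ψ|² dx over the full domain.
Differentiating ∫e^(−αx²) dx = √(π/α) under α to get the higher moments, evaluating both integrals, ⟨x²⟩ = 3·w^2/2.
Putting w = 5.558 gives 46.337.

⟨x^2⟩ ≈ 46.34 nm^2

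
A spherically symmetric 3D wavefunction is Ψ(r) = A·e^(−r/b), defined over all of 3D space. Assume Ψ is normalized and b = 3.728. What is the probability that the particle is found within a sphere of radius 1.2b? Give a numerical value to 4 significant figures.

P = ∫ |Ψ|² 4πr² dr over r ≤ 1.2b.
Normalization gives A² = 1/(π·b^3).
In terms of u = r/b (A², 4π and the length scale all cancel between numerator and denominator), P = [∫_{0}^{1.2} u^2·e^(-2·u) du] / [∫_{0}^{∞} u^2·e^(-2·u) du].
Using ∫ u^2·e^(-2·u) du = -(2·u^2 + 2·u + 1)·e^(-2·u)/4, the numerator is 1/4 - 157·e^(-12/5)/100 and the denominator is 1/4.
Taking the ratio yields P = 0.43029.

P ≈ 0.4303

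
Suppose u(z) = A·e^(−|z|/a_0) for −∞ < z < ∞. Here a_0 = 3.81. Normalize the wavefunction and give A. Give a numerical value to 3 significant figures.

We need A² ∫|f|² dz = 1, taking the integral from −∞ to ∞.
With u = A·e^(−|z|/a_0), the integral evaluates to A²·[a_0].
Setting this equal to 1 gives A² = 1/(a_0).
With a_0 = 3.81: A² = 0.2625 and A = 0.5123.

A ≈ 0.512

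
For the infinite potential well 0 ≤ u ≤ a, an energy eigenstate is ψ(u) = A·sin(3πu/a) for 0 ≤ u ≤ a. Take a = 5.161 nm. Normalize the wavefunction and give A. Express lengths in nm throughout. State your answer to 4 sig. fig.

Normalization requires ∫|ψ|² du = 1, integrated from 0 to a.
With ∫₀^a sin²(nπu/a) du = a/2, the integral (without the A² prefactor) comes out to a/2.
Substituting a = 5.161 gives A² = 0.38752, so A = 0.62251.

A ≈ 0.6225 nm^(-1/2)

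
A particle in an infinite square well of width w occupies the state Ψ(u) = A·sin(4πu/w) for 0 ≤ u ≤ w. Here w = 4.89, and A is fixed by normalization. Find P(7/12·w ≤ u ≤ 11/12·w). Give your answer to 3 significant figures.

P ≈ 0.402

|Ψ|² is the probability density, so P = ∫_{7/12·w}^{11/12·w} |Ψ|² du.
Since A² = 1/(w/2), this is the region integral divided by the full normalization integral.
Substituting t = u/w, A² and the length scale cancel in the ratio: P = ∫_{7/12}^{11/12} sin(4·π·t)^2 dt / ∫_{0}^{1} sin(4·π·t)^2 dt.
An antiderivative of sin(4·π·t)^2 is t/2 - sin(4·π·t)·cos(4·π·t)/(8·π); evaluating from 7/12 to 11/12 gives √(3)/(16·π) + 1/6, while the full integral is 1/2.
Taking the ratio, P = (√(3)/8 + π/3)/π.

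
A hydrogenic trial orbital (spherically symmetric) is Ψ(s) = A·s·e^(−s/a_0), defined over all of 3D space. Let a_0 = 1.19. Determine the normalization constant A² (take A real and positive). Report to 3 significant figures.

A^2 ≈ 0.0445

Normalization requires ∫|Ψ|² 4πs² ds = 1, integrated from 0 to ∞.
(Spherical symmetry: dV = 4πs² ds.)
Using ∫₀^∞ sⁿ e^(−αs) ds = n!/αⁿ⁺¹, the integral (without the A² prefactor) comes out to 3·π·a_0^5.
So A² = (3·π·a_0^5)^(−1).
Substituting a_0 = 1.19 gives A² = 0.04446, so A = 0.2109.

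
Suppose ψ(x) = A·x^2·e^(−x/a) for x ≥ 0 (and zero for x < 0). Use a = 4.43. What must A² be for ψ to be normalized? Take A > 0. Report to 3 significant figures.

A^2 ≈ 0.000781

The normalization condition is ∫|ψ|² dx = 1 from 0 to ∞.
The integral (without the A² prefactor) comes out to 3·a^5/4.
Hence A² = 1/[3·a^5/4].
Substituting a = 4.43 gives A² = 0.0007815, so A = 0.02796.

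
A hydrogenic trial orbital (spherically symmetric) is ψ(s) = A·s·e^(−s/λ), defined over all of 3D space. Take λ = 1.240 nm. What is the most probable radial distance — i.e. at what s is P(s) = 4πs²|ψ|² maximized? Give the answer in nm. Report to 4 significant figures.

Differentiate P(s) = 4πs²|ψ|² with respect to s and set to zero.
Solving yields s = 2·λ.
With λ = 1.240, the most probable radial distance is 2.4800 nm.

s ≈ 2.480 nm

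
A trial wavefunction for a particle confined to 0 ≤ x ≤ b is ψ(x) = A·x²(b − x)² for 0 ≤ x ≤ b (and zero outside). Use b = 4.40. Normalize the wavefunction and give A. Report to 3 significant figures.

Require ∫ |ψ|² dx = 1 over the whole domain.
Expanding the polynomial and integrating term by term, with ψ = A·x²(b − x)², the integral evaluates to A²·[b^9/630].
Setting this equal to 1 gives A² = 1/(b^9/630).
Plugging in b = 4.40 yields A = 0.03193.

A ≈ 0.0319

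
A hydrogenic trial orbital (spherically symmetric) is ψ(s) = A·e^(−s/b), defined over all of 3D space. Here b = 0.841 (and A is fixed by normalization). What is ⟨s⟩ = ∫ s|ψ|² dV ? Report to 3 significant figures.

⟨s⟩ = ∫ s |ψ|² 4πs² ds over the full domain.
Recall ∫₀^∞ s^m e^(−s/β) ds = m!·β^(m+1), the ratio of the moment integral to the normalization integral gives ⟨s⟩ = 3·b/2.
Putting b = 0.841 gives 1.262.

⟨s⟩ ≈ 1.26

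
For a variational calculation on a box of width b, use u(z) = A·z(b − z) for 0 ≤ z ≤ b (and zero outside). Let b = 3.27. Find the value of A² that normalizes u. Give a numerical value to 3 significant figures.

The normalization condition is ∫|u|² dz = 1 from 0 to b.
With u = A·z(b − z), the integral evaluates to A²·[b^5/30].
Setting this equal to 1 gives A² = 1/(b^5/30).
With b = 3.27: A² = 0.08024 and A = 0.2833.

A^2 ≈ 0.0802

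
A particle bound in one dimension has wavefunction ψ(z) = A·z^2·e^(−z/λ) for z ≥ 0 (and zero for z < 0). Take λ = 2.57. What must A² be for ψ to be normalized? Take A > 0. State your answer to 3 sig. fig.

Normalization requires ∫|ψ|² dz = 1, integrated from 0 to ∞.
Carrying out the integral gives A² · 3·λ^5/4.
Setting this equal to 1 gives A² = 1/(3·λ^5/4).
With λ = 2.57: A² = 0.01189 and A = 0.1091.

A^2 ≈ 0.0119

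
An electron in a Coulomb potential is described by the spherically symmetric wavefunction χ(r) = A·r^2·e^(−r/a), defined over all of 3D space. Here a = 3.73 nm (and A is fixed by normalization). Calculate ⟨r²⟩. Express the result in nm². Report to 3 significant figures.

By definition ⟨r²⟩ = ∫ r^2 |χ(r)|² 4πr² dr.
Recall ∫₀^∞ r^m e^(−r/β) dr = m!·β^(m+1), evaluating both integrals, ⟨r²⟩ = 14·a^2.
With a = 3.73, ⟨r^2⟩ = 194.8.

⟨r^2⟩ ≈ 195 nm^2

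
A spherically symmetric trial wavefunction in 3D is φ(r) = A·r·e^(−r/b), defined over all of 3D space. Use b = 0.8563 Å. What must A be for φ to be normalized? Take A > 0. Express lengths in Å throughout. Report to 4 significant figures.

A ≈ 0.4801 Å^(-5/2)

Normalization requires ∫|φ|² 4πr² dr = 1, integrated from 0 to ∞.
With φ = A·r·e^(−r/b), the integral evaluates to A²·[3·π·b^5].
Hence A² = 1/[3·π·b^5].
With b = 0.8563: A² = 0.23046 and A = 0.48006.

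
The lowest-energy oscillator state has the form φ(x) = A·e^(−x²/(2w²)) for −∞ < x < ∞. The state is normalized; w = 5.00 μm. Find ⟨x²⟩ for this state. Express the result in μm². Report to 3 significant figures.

⟨x^2⟩ ≈ 12.5 μm^2

By definition ⟨x²⟩ = ∫ x^2 |φ(x)|² dx.
Since the A² factors cancel between numerator and denominator, ⟨x²⟩ = w^2/2.
Putting w = 5.00 gives 12.50.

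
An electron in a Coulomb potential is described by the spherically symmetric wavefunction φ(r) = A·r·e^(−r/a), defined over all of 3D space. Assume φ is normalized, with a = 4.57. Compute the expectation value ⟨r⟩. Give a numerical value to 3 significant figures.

⟨r⟩ ≈ 11.4

The expectation value is the |φ|²-weighted average of r: ∫ r|φ|² 4πr² dr.
Recall ∫₀^∞ r^m e^(−r/β) dr = m!·β^(m+1), evaluating both integrals, ⟨r⟩ = 5·a/2.
Putting a = 4.57 gives 11.43.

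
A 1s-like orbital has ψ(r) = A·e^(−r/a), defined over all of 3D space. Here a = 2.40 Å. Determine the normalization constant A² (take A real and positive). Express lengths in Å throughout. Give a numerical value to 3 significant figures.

A^2 ≈ 0.0230 Å^(-3)

The normalization condition is ∫|ψ|² 4πr² dr = 1 from 0 to ∞.
(Spherical symmetry: dV = 4πr² dr.)
Using ∫₀^∞ rⁿ e^(−αr) dr = n!/αⁿ⁺¹, ∫|ψ|² 4πr² dr = A²·(π·a^3).
Setting this equal to 1 gives A² = 1/(π·a^3).
Substituting a = 2.40 gives A² = 0.02303, so A = 0.1517.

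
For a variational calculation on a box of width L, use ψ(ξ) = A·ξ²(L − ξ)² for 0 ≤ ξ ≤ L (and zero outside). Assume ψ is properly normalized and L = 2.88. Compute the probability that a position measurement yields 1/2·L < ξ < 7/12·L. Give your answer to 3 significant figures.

P ≈ 0.198

The probability is P = ∫ |ψ|² dξ over [1/2·L, 7/12·L].
The normalization integral ∫|ψ|²dξ over the whole domain equals L^9/630·A², and A² cancels in the ratio.
Let u = ξ/L; then A² and the length scale cancel, so P = ∫_{1/2}^{7/12} u^4·(1 - u)^4 du ÷ ∫_{0}^{1} u^4·(1 - u)^4 du.
With ∫ u^4·(1 - u)^4 du = u^5·(70·u^4 - 315·u^3 + 540·u^2 - 420·u + 126)/630 + C, the region integral is ≈ 0.00031376 and the full one is 1/630.
The result is P = 0.1977.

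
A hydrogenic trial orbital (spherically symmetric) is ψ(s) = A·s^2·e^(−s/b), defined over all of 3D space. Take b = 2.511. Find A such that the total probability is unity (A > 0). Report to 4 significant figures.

The normalization condition is ∫|ψ|² 4πs² ds = 1 from 0 to ∞.
(Spherical symmetry: dV = 4πs² ds.)
Carrying out the integral gives A² · 45·π·b^7/2.
Substituting b = 2.511 gives A² = 0.000022477, so A = 0.0047410.

A ≈ 0.004741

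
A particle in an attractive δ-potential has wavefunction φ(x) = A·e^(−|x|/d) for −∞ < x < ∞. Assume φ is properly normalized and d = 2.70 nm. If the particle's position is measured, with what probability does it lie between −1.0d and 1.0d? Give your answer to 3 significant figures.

|φ|² is the probability density, so P = ∫_{−1.0d}^{1.0d} |φ|² dx.
Since A² = 1/(d), this is the region integral divided by the full normalization integral.
Both integrals are even about x = 0, so only the x ≥ 0 halves are needed (the factors of 2 cancel). Substituting u = x/d, A² and the length scale cancel in the ratio: P = ∫_{0}^{1.0} e^(-2·u) du / ∫_{0}^{∞} e^(-2·u) du.
Using ∫ e^(-2·u) du = -e^(-2·u)/2, the numerator is 1/2 - e^(-2)/2 and the denominator is 1/2.
The result is P = 0.8647.

P ≈ 0.865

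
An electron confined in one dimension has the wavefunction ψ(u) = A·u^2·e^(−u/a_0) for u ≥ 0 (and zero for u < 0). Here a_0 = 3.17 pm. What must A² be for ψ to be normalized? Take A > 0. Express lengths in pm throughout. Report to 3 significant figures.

We need A² ∫|f|² du = 1, taking the integral from 0 to ∞.
With ∫₀^∞ u^4 e^(−αu) du = 4!/α^5, carrying out the integral gives A² · 3·a_0^5/4.
Hence A² = 1/[3·a_0^5/4].
Substituting a_0 = 3.17 gives A² = 0.004165, so A = 0.06454.

A^2 ≈ 0.00417 pm^(-5)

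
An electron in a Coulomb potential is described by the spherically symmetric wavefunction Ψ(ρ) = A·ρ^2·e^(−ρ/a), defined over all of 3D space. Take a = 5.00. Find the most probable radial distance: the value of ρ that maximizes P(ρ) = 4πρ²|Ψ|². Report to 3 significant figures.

ρ ≈ 15.0

Set d/dρ [P(ρ) = 4πρ²|Ψ|²] = 0 and solve for ρ > 0.
This gives ρ = 3·a.
With a = 5.00, the most probable radial distance is 15.00.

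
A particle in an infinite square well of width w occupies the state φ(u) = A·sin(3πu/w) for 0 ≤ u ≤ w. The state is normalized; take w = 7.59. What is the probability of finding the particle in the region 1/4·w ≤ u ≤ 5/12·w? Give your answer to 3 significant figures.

P = ∫_{1/4·w}^{5/12·w} |φ(u)|² du.
Since A² = 1/(w/2), this is the region integral divided by the full normalization integral.
In terms of t = u/w (A² and the length scale cancel between numerator and denominator), P = [∫_{1/4}^{5/12} sin(3·π·t)^2 dt] / [∫_{0}^{1} sin(3·π·t)^2 dt].
With ∫ sin(3·π·t)^2 dt = t/2 - sin(6·π·t)/(12·π) + C, the region integral is 1/12 - 1/(6·π) and the full one is 1/2.
Evaluating gives P = (-2 + π)/(6·π).

P ≈ 0.0606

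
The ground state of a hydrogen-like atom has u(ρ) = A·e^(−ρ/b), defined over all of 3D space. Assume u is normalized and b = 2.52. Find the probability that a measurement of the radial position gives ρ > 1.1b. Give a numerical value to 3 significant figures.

P ≈ 0.623

With dV = 4πρ²dρ, the probability is ∫|u|² dV over ρ > 1.1b.
The full normalization integral is A²·[π·b^3] = 1, fixing A².
Let t = ρ/b; then A², 4π and the length scale all cancel, so P = ∫_{1.1}^{∞} t^2·e^(-2·t) dt ÷ ∫_{0}^{∞} t^2·e^(-2·t) dt.
An antiderivative of t^2·e^(-2·t) is -(2·t^2 + 2·t + 1)·e^(-2·t)/4; evaluating from 1.1 to ∞ gives 281·e^(-11/5)/200, while the full integral is 1/4.
This evaluates to P = 0.6227.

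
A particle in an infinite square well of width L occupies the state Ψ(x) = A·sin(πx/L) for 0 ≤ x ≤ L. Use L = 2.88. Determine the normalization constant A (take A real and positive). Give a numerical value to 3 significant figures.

Normalization requires ∫|Ψ|² dx = 1, integrated from 0 to L.
Using sin²θ = (1 − cos 2θ)/2, the integral (without the A² prefactor) comes out to L/2.
Setting this equal to 1 gives A² = 1/(L/2).
Substituting L = 2.88 gives A² = 0.6944, so A = 0.8333.

A ≈ 0.833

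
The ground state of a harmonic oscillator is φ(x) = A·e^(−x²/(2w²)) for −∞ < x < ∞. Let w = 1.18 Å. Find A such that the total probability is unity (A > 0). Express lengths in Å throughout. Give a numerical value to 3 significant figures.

The normalization condition is ∫|φ|² dx = 1 from −∞ to ∞.
Differentiating ∫e^(−αx²) dx = √(π/α) under α to get the higher moments, ∫|φ|² dx = A²·(√(π)·w).
Setting this equal to 1 gives A² = 1/(√(π)·w).
With w = 1.18: A² = 0.4781 and A = 0.6915.

A ≈ 0.691 Å^(-1/2)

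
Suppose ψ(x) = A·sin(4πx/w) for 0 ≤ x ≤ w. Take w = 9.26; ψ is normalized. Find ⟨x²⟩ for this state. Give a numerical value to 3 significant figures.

The expectation value is the |ψ|²-weighted average of x^2: ∫ x^2|ψ|² dx.
With ∫₀^w sin²(nπx/w) dx = w/2, the ratio of the moment integral to the normalization integral gives ⟨x²⟩ = -w^2/(32·π^2) + w^2/3.
With w = 9.26, ⟨x^2⟩ = 28.31.

⟨x^2⟩ ≈ 28.3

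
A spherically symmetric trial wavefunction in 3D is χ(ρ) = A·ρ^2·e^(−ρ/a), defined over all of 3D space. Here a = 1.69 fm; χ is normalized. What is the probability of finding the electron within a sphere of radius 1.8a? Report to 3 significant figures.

P ≈ 0.0733

Integrate the radial probability density 4πρ²|χ|² over ρ ≤ 1.8a.
A² is fixed by ∫₀^∞ 4πρ²|χ|² dρ = 1, i.e. A² = (45·π·a^7/2)^(−1).
Let u = ρ/a; then A², 4π and the length scale all cancel, so P = ∫_{0}^{1.8} u^6·e^(-2·u) du ÷ ∫_{0}^{∞} u^6·e^(-2·u) du.
With ∫ u^6·e^(-2·u) du = -(4·u^6 + 12·u^5 + 30·u^4 + 60·u^3 + 90·u^2 + 90·u + 45)·e^(-2·u)/8 + C, the region integral is ≈ 0.41216 and the full one is 45/8.
The region integral divided by the full integral gives P = 0.07327.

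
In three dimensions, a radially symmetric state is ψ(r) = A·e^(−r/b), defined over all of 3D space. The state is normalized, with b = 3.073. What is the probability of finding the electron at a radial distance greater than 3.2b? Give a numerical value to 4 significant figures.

With dV = 4πr²dr, the probability is ∫|ψ|² dV over r > 3.2b.
Normalization gives A² = 1/(π·b^3).
Let u = r/b; then A², 4π and the length scale all cancel, so P = ∫_{3.2}^{∞} u^2·e^(-2·u) du ÷ ∫_{0}^{∞} u^2·e^(-2·u) du.
Using ∫ u^2·e^(-2·u) du = -(2·u^2 + 2·u + 1)·e^(-2·u)/4, the numerator is 697·e^(-32/5)/100 and the denominator is 1/4.
Taking the ratio yields P = 0.046324.

P ≈ 0.04632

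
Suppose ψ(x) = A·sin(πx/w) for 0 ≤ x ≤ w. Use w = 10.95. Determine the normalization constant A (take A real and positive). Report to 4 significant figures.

A ≈ 0.4274

We need A² ∫|f|² dx = 1, taking the integral from 0 to w.
∫|ψ|² dx = A²·(w/2).
Substituting w = 10.95 gives A² = 0.18265, so A = 0.42737.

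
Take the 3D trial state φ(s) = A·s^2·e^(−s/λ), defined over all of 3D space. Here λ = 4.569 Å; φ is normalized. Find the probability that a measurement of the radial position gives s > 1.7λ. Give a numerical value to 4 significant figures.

With dV = 4πs²ds, the probability is ∫|φ|² dV over s > 1.7λ.
The full normalization integral is A²·[45·π·λ^7/2] = 1, fixing A².
Substituting u = s/λ, A², 4π and the length scale all cancel in the ratio: P = ∫_{1.7}^{∞} u^6·e^(-2·u) du / ∫_{0}^{∞} u^6·e^(-2·u) du.
An antiderivative of u^6·e^(-2·u) is -(4·u^6 + 12·u^5 + 30·u^4 + 60·u^3 + 90·u^2 + 90·u + 45)·e^(-2·u)/8; evaluating from 1.7 to ∞ gives ≈ 5.29958, while the full integral is 45/8.
The region integral divided by the full integral gives P = 0.94215.

P ≈ 0.9421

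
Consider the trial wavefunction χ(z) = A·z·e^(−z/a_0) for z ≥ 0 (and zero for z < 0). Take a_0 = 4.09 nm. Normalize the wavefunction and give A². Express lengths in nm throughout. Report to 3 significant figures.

A^2 ≈ 0.0585 nm^(-3)

Require ∫ |χ|² dz = 1 over the whole domain.
∫|χ|² dz = A²·(a_0^3/4).
Setting this equal to 1 gives A² = 1/(a_0^3/4).
With a_0 = 4.09: A² = 0.05846 and A = 0.2418.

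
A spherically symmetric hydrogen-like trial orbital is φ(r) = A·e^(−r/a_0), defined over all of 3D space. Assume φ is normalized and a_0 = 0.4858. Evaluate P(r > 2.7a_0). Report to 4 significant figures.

P ≈ 0.09476

P = ∫ |φ|² 4πr² dr over r > 2.7a_0.
The full normalization integral is A²·[π·a_0^3] = 1, fixing A².
Let u = r/a_0; then A², 4π and the length scale all cancel, so P = ∫_{2.7}^{∞} u^2·e^(-2·u) du ÷ ∫_{0}^{∞} u^2·e^(-2·u) du.
Using ∫ u^2·e^(-2·u) du = -(2·u^2 + 2·u + 1)·e^(-2·u)/4, the numerator is 1049·e^(-27/5)/200 and the denominator is 1/4.
This evaluates to P = 0.094758.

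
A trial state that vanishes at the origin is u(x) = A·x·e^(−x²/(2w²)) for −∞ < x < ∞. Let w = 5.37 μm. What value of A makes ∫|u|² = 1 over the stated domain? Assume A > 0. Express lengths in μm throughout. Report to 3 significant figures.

A ≈ 0.0854 μm^(-3/2)

Normalization requires ∫|u|² dx = 1, integrated from −∞ to ∞.
With u = A·x·e^(−x²/(2w²)), the integral evaluates to A²·[√(π)·w^3/2].
With w = 5.37: A² = 0.007287 and A = 0.08536.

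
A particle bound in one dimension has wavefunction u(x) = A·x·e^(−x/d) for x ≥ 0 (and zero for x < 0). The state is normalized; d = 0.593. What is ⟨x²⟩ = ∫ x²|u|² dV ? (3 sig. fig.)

⟨x^2⟩ ≈ 1.05

⟨x²⟩ = ∫ x^2 |u|² dx over the full domain.
Evaluating both integrals, ⟨x²⟩ = 3·d^2.
Putting d = 0.593 gives 1.055.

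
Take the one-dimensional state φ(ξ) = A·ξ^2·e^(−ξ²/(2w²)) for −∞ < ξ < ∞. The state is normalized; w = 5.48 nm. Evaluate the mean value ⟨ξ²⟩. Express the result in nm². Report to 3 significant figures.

⟨ξ²⟩ = ∫ ξ^2 |φ|² dξ over the full domain.
Evaluating both integrals, ⟨ξ²⟩ = 5·w^2/2.
With w = 5.48, ⟨ξ^2⟩ = 75.08.

⟨ξ^2⟩ ≈ 75.1 nm^2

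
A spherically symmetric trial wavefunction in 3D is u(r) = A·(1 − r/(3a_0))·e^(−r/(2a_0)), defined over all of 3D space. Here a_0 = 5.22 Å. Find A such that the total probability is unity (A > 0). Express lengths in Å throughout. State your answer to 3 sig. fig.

A ≈ 0.0290 Å^(-3/2)

The normalization condition is ∫|u|² 4πr² dr = 1 from 0 to ∞.
The integral (without the A² prefactor) comes out to 8·π·a_0^3/3.
Hence A² = 1/[8·π·a_0^3/3].
With a_0 = 5.22: A² = 0.0008392 and A = 0.02897.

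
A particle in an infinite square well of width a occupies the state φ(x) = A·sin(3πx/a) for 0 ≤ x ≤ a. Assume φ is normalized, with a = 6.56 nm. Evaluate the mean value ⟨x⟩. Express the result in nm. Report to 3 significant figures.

⟨x⟩ ≈ 3.28 nm

By definition ⟨x⟩ = ∫ x |φ(x)|² dx.
Since the A² factors cancel between numerator and denominator, ⟨x⟩ = a/2.
Putting a = 6.56 gives 3.280.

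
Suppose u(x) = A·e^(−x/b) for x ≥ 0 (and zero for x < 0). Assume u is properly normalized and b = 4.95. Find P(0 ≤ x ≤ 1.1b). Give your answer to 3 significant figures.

P = ∫_{0}^{1.1b} |u(x)|² dx.
The normalization integral ∫|u|²dx over the whole domain equals b/2·A², and A² cancels in the ratio.
In terms of t = x/b (A² and the length scale cancel between numerator and denominator), P = [∫_{0}^{1.1} e^(-2·t) dt] / [∫_{0}^{∞} e^(-2·t) dt].
Using ∫ e^(-2·t) dt = -e^(-2·t)/2, the numerator is 1/2 - e^(-11/5)/2 and the denominator is 1/2.
Evaluating gives P = 0.8892.

P ≈ 0.889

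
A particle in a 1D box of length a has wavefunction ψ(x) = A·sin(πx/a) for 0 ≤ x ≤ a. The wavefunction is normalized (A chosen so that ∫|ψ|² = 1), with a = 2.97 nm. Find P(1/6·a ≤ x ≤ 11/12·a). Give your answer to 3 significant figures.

P = ∫_{1/6·a}^{11/12·a} |ψ(x)|² dx.
Since A² = 1/(a/2), this is the region integral divided by the full normalization integral.
Let u = x/a; then A² and the length scale cancel, so P = ∫_{1/6}^{11/12} sin(π·u)^2 du ÷ ∫_{0}^{1} sin(π·u)^2 du.
An antiderivative of sin(π·u)^2 is u/2 - sin(2·π·u)/(4·π); evaluating from 1/6 to 11/12 gives 1/(8·π) + √(3)/(8·π) + 3/8, while the full integral is 1/2.
Taking the ratio, P = (1 + √(3) + 3·π)/(4·π).

P ≈ 0.967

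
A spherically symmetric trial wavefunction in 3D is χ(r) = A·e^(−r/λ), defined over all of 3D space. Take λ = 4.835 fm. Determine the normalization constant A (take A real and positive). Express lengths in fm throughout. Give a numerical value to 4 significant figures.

A ≈ 0.05307 fm^(-3/2)

The normalization condition is ∫|χ|² 4πr² dr = 1 from 0 to ∞.
(Spherical symmetry: dV = 4πr² dr.)
Using ∫₀^∞ rⁿ e^(−αr) dr = n!/αⁿ⁺¹, carrying out the integral gives A² · π·λ^3.
So A² = (π·λ^3)^(−1).
Plugging in λ = 4.835 yields A = 0.053068.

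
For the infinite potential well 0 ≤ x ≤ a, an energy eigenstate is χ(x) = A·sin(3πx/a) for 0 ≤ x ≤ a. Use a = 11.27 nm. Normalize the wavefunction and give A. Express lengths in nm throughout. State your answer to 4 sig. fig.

Normalization requires ∫|χ|² dx = 1, integrated from 0 to a.
With ∫₀^a sin²(nπx/a) dx = a/2, the integral (without the A² prefactor) comes out to a/2.
Setting this equal to 1 gives A² = 1/(a/2).
Substituting a = 11.27 gives A² = 0.17746, so A = 0.42126.

A ≈ 0.4213 nm^(-1/2)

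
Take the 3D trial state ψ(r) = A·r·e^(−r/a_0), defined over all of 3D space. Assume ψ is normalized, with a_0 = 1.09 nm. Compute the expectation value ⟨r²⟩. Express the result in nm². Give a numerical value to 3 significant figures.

⟨r^2⟩ ≈ 8.91 nm^2

⟨r²⟩ = ∫ r^2 |ψ|² 4πr² dr over the full domain.
Recall ∫₀^∞ r^m e^(−r/β) dr = m!·β^(m+1), evaluating both integrals, ⟨r²⟩ = 15·a_0^2/2.
Putting a_0 = 1.09 gives 8.911.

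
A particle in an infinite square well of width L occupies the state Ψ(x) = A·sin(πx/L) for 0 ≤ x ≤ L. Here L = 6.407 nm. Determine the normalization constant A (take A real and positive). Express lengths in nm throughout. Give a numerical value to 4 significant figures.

A ≈ 0.5587 nm^(-1/2)

We need A² ∫|f|² dx = 1, taking the integral from 0 to L.
Using sin²θ = (1 − cos 2θ)/2, with Ψ = A·sin(πx/L), the integral evaluates to A²·[L/2].
So A² = (L/2)^(−1).
Plugging in L = 6.407 yields A = 0.55871.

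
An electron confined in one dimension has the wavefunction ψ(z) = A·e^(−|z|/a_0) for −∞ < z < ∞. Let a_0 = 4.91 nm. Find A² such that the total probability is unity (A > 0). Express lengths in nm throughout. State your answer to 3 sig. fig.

A^2 ≈ 0.204 nm^(-1)

Require ∫ |ψ|² dz = 1 over the whole domain.
∫|ψ|² dz = A²·(a_0).
Plugging in a_0 = 4.91 yields A = 0.4513.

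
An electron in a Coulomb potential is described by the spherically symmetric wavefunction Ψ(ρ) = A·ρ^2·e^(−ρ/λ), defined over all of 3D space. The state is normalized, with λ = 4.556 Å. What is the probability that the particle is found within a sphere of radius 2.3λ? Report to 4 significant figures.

Integrate the radial probability density 4πρ²|Ψ|² over ρ ≤ 2.3λ.
A² is fixed by ∫₀^∞ 4πρ²|Ψ|² dρ = 1, i.e. A² = (45·π·λ^7/2)^(−1).
Let u = ρ/λ; then A², 4π and the length scale all cancel, so P = ∫_{0}^{2.3} u^6·e^(-2·u) du ÷ ∫_{0}^{∞} u^6·e^(-2·u) du.
With ∫ u^6·e^(-2·u) du = -(4·u^6 + 12·u^5 + 30·u^4 + 60·u^3 + 90·u^2 + 90·u + 45)·e^(-2·u)/8 + C, the region integral is ≈ 1.02359 and the full one is 45/8.
This evaluates to P = 0.18197.

P ≈ 0.1820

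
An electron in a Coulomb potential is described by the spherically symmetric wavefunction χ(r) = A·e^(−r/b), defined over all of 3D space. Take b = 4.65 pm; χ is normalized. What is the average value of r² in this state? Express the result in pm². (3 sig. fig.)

The expectation value is the |χ|²-weighted average of r^2: ∫ r^2|χ|² 4πr² dr.
With ∫₀^∞ r^4 e^(−αr) dr = 4!/α^5, the ratio of the moment integral to the normalization integral gives ⟨r²⟩ = 3·b^2.
Putting b = 4.65 gives 64.87.

⟨r^2⟩ ≈ 64.9 pm^2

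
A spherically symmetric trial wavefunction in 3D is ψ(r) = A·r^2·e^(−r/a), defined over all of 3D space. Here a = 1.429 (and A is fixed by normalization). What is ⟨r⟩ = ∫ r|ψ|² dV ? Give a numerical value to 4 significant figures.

⟨r⟩ ≈ 5.002

The expectation value is the |ψ|²-weighted average of r: ∫ r|ψ|² 4πr² dr.
Recall ∫₀^∞ r^m e^(−r/β) dr = m!·β^(m+1), since the A² factors cancel between numerator and denominator, ⟨r⟩ = 7·a/2.
Putting a = 1.429 gives 5.0015.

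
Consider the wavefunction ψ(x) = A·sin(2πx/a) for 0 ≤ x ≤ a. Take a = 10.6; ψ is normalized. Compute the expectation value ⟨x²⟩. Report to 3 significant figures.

The expectation value is the |ψ|²-weighted average of x^2: ∫ x^2|ψ|² dx.
Evaluating both integrals, ⟨x²⟩ = -a^2/(8·π^2) + a^2/3.
Putting a = 10.6 gives 36.03.

⟨x^2⟩ ≈ 36.0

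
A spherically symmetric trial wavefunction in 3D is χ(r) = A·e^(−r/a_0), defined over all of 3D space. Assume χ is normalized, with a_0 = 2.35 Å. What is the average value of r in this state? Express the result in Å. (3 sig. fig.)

⟨r⟩ ≈ 3.53 Å

By definition ⟨r⟩ = ∫ r |χ(r)|² 4πr² dr.
Recall ∫₀^∞ r^m e^(−r/β) dr = m!·β^(m+1), the ratio of the moment integral to the normalization integral gives ⟨r⟩ = 3·a_0/2.
Putting a_0 = 2.35 gives 3.525.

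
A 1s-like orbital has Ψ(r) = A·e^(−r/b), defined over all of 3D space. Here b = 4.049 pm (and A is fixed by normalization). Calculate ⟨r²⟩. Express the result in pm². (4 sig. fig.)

⟨r^2⟩ ≈ 49.18 pm^2

By definition ⟨r²⟩ = ∫ r^2 |Ψ(r)|² 4πr² dr.
Since the A² factors cancel between numerator and denominator, ⟨r²⟩ = 3·b^2.
With b = 4.049, ⟨r^2⟩ = 49.183.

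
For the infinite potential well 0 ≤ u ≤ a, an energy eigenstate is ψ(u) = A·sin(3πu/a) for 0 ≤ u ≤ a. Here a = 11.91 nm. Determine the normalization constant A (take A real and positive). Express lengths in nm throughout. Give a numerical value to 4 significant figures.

A ≈ 0.4098 nm^(-1/2)

Normalization requires ∫|ψ|² du = 1, integrated from 0 to a.
With ∫₀^a sin²(nπu/a) du = a/2, with ψ = A·sin(3πu/a), the integral evaluates to A²·[a/2].
Plugging in a = 11.91 yields A = 0.40979.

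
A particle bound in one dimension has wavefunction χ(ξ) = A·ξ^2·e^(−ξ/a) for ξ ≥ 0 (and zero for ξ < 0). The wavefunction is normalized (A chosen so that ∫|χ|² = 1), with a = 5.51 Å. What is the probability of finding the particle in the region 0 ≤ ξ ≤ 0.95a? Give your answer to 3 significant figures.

The probability is P = ∫ |χ|² dξ over [0, 0.95a].
Since A² = 1/(3·a^5/4), this is the region integral divided by the full normalization integral.
Substituting u = ξ/a, A² and the length scale cancel in the ratio: P = ∫_{0}^{0.95} u^4·e^(-2·u) du / ∫_{0}^{∞} u^4·e^(-2·u) du.
With ∫ u^4·e^(-2·u) du = -(u^4/2 + u^3 + 3·u^2/2 + 3·u/2 + 3/4)·e^(-2·u) + C, the region integral is ≈ 0.033061 and the full one is 3/4.
This works out to P = 0.04408.

P ≈ 0.0441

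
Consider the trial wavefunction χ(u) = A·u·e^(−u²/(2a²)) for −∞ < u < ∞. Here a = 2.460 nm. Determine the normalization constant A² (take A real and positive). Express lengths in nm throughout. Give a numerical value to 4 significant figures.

Require ∫ |χ|² du = 1 over the whole domain.
Differentiating ∫e^(−αu²) du = √(π/α) under α to get the higher moments, ∫|χ|² du = A²·(√(π)·a^3/2).
Setting this equal to 1 gives A² = 1/(√(π)·a^3/2).
Plugging in a = 2.460 yields A = 0.27531.

A^2 ≈ 0.07580 nm^(-3)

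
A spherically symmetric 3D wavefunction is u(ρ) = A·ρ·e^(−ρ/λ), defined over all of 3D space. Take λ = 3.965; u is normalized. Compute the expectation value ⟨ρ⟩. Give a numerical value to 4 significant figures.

⟨ρ⟩ ≈ 9.913

By definition ⟨ρ⟩ = ∫ ρ |u(ρ)|² 4πρ² dρ.
With ∫₀^∞ ρ^5 e^(−αρ) dρ = 5!/α^6, evaluating both integrals, ⟨ρ⟩ = 5·λ/2.
With λ = 3.965, ⟨ρ⟩ = 9.9125.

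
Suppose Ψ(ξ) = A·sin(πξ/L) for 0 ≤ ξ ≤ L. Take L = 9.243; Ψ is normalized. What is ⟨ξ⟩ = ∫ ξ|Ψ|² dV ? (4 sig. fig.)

The expectation value is the |Ψ|²-weighted average of ξ: ∫ ξ|Ψ|² dξ.
Evaluating both integrals, ⟨ξ⟩ = L/2.
With L = 9.243, ⟨ξ⟩ = 4.6215.

⟨ξ⟩ ≈ 4.622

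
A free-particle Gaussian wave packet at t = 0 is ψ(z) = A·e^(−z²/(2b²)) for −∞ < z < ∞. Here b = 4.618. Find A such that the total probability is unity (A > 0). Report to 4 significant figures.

We need A² ∫|f|² dz = 1, taking the integral from −∞ to ∞.
Differentiating ∫e^(−αz²) dz = √(π/α) under α to get the higher moments, the integral (without the A² prefactor) comes out to √(π)·b.
So A² = (√(π)·b)^(−1).
Substituting b = 4.618 gives A² = 0.12217, so A = 0.34953.

A ≈ 0.3495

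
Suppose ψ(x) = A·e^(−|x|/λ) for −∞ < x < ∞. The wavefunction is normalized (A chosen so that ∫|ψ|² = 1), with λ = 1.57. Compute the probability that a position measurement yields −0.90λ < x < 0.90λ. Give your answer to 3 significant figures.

P ≈ 0.835

P = ∫_{−0.90λ}^{0.90λ} |ψ(x)|² dx.
With A² fixed by ∫|ψ|² = 1, i.e. A² = (λ)^(−1), substitute and integrate.
By symmetry take twice the x ≥ 0 contribution in numerator and denominator; the 2's cancel. Let u = x/λ; then A² and the length scale cancel, so P = ∫_{0}^{0.90} e^(-2·u) du ÷ ∫_{0}^{∞} e^(-2·u) du.
An antiderivative of e^(-2·u) is -e^(-2·u)/2; evaluating from 0 to 0.90 gives 1/2 - e^(-9/5)/2, while the full integral is 1/2.
Taking the ratio, P = 0.8347.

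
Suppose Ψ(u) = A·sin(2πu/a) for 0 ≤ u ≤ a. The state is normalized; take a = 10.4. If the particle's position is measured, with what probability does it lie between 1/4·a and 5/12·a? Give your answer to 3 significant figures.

The probability is P = ∫ |Ψ|² du over [1/4·a, 5/12·a].
The normalization integral ∫|Ψ|²du over the whole domain equals a/2·A², and A² cancels in the ratio.
Substituting t = u/a, A² and the length scale cancel in the ratio: P = ∫_{1/4}^{5/12} sin(2·π·t)^2 dt / ∫_{0}^{1} sin(2·π·t)^2 dt.
An antiderivative of sin(2·π·t)^2 is t/2 - sin(4·π·t)/(8·π); evaluating from 1/4 to 5/12 gives √(3)/(16·π) + 1/12, while the full integral is 1/2.
This works out to P = (√(3)/8 + π/6)/π.

P ≈ 0.236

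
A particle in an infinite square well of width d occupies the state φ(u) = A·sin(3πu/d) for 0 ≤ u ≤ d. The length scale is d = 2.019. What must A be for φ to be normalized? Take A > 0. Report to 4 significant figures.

Require ∫ |φ|² du = 1 over the whole domain.
Using sin²θ = (1 − cos 2θ)/2, with φ = A·sin(3πu/d), the integral evaluates to A²·[d/2].
With d = 2.019: A² = 0.99059 and A = 0.99528.

A ≈ 0.9953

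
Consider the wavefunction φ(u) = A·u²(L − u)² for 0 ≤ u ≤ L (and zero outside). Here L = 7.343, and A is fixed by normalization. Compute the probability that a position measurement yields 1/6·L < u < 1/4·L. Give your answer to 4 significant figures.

P ≈ 0.03998

P = ∫_{1/6·L}^{1/4·L} |φ(u)|² du.
With A² fixed by ∫|φ|² = 1, i.e. A² = (L^9/630)^(−1), substitute and integrate.
Let t = u/L; then A² and the length scale cancel, so P = ∫_{1/6}^{1/4} t^4·(1 - t)^4 dt ÷ ∫_{0}^{1} t^4·(1 - t)^4 dt.
Using ∫ t^4·(1 - t)^4 dt = t^5·(70·t^4 - 315·t^3 + 540·t^2 - 420·t + 126)/630, the numerator is ≈ 0.0000634559 and the denominator is 1/630.
The result is P = 0.039977.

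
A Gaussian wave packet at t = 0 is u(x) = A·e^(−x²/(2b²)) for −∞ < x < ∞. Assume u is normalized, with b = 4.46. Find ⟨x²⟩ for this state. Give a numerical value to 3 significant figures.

By definition ⟨x²⟩ = ∫ x^2 |u(x)|² dx.
Evaluating both integrals, ⟨x²⟩ = b^2/2.
Putting b = 4.46 gives 9.946.

⟨x^2⟩ ≈ 9.95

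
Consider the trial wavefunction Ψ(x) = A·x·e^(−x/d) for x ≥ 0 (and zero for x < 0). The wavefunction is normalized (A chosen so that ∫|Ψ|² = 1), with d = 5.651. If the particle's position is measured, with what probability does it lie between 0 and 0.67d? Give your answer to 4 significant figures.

P ≈ 0.1522

The probability is P = ∫ |Ψ|² dx over [0, 0.67d].
The normalization integral ∫|Ψ|²dx over the whole domain equals d^3/4·A², and A² cancels in the ratio.
In terms of u = x/d (A² and the length scale cancel between numerator and denominator), P = [∫_{0}^{0.67} u^2·e^(-2·u) du] / [∫_{0}^{∞} u^2·e^(-2·u) du].
With ∫ u^2·e^(-2·u) du = -(2·u^2 + 2·u + 1)·e^(-2·u)/4 + C, the region integral is ≈ 0.0380490 and the full one is 1/4.
Evaluating gives P = 0.15220.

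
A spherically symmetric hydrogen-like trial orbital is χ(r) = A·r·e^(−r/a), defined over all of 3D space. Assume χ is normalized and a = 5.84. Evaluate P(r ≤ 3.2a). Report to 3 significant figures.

P ≈ 0.765

P = ∫ |χ|² 4πr² dr over r ≤ 3.2a.
Normalization gives A² = 1/(3·π·a^5).
Substituting u = r/a, A², 4π and the length scale all cancel in the ratio: P = ∫_{0}^{3.2} u^4·e^(-2·u) du / ∫_{0}^{∞} u^4·e^(-2·u) du.
With ∫ u^4·e^(-2·u) du = -(u^4/2 + u^3 + 3·u^2/2 + 3·u/2 + 3/4)·e^(-2·u) + C, the region integral is ≈ 0.57370 and the full one is 3/4.
Taking the ratio yields P = 0.7649.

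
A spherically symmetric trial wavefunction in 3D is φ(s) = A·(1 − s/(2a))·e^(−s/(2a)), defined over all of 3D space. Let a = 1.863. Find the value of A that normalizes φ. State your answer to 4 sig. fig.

A ≈ 0.07844

The normalization condition is ∫|φ|² 4πs² ds = 1 from 0 to ∞.
The angular integral contributes 4π, leaving ∫₀^∞ s²|φ|² ds.
With φ = A·(1 − s/(2a))·e^(−s/(2a)), the integral evaluates to A²·[8·π·a^3].
Setting this equal to 1 gives A² = 1/(8·π·a^3).
With a = 1.863: A² = 0.0061535 and A = 0.078444.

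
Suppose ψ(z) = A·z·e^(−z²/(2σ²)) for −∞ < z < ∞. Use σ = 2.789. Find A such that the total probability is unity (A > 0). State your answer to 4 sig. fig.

Require ∫ |ψ|² dz = 1 over the whole domain.
Carrying out the integral gives A² · √(π)·σ^3/2.
So A² = (√(π)·σ^3/2)^(−1).
Plugging in σ = 2.789 yields A = 0.22806.

A ≈ 0.2281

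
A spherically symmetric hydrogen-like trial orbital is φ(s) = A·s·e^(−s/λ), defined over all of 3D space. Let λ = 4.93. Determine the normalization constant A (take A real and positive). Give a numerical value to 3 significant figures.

The normalization condition is ∫|φ|² 4πs² ds = 1 from 0 to ∞.
(Spherical symmetry: dV = 4πs² ds.)
Recall ∫₀^∞ s^m e^(−s/β) ds = m!·β^(m+1), with φ = A·s·e^(−s/λ), the integral evaluates to A²·[3·π·λ^5].
So A² = (3·π·λ^5)^(−1).
Plugging in λ = 4.93 yields A = 0.006036.

A ≈ 0.00604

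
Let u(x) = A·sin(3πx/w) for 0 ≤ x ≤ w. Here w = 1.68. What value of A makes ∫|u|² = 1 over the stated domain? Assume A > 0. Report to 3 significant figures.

A ≈ 1.09

Normalization requires ∫|u|² dx = 1, integrated from 0 to w.
Carrying out the integral gives A² · w/2.
Hence A² = 1/[w/2].
With w = 1.68: A² = 1.190 and A = 1.091.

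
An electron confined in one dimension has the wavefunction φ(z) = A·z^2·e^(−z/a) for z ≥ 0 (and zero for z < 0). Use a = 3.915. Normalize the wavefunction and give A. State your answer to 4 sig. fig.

Normalization requires ∫|φ|² dz = 1, integrated from 0 to ∞.
With φ = A·z^2·e^(−z/a), the integral evaluates to A²·[3·a^5/4].
So A² = (3·a^5/4)^(−1).
With a = 3.915: A² = 0.0014497 and A = 0.038075.

A ≈ 0.03808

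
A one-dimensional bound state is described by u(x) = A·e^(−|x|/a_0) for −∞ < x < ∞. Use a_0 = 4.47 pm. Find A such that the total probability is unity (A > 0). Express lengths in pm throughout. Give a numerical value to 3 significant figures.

Normalization requires ∫|u|² dx = 1, integrated from −∞ to ∞.
The integral (without the A² prefactor) comes out to a_0.
Setting this equal to 1 gives A² = 1/(a_0).
Substituting a_0 = 4.47 gives A² = 0.2237, so A = 0.4730.

A ≈ 0.473 pm^(-1/2)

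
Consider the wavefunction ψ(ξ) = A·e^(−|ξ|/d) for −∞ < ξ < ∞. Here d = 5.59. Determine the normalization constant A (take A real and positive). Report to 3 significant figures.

A ≈ 0.423

Normalization requires ∫|ψ|² dξ = 1, integrated from −∞ to ∞.
Carrying out the integral gives A² · d.
Substituting d = 5.59 gives A² = 0.1789, so A = 0.4230.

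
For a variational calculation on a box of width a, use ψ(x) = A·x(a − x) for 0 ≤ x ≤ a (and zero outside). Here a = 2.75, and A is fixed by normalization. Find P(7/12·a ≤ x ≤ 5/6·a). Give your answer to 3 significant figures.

P ≈ 0.311

P = ∫_{7/12·a}^{5/6·a} |ψ(x)|² dx.
The normalization integral ∫|ψ|²dx over the whole domain equals a^5/30·A², and A² cancels in the ratio.
Let u = x/a; then A² and the length scale cancel, so P = ∫_{7/12}^{5/6} u^2·(1 - u)^2 du ÷ ∫_{0}^{1} u^2·(1 - u)^2 du.
Using ∫ u^2·(1 - u)^2 du = u^3·(6·u^2 - 15·u + 10)/30, the numerator is ≈ 0.010371 and the denominator is 1/30.
Taking the ratio, P = 0.3111.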